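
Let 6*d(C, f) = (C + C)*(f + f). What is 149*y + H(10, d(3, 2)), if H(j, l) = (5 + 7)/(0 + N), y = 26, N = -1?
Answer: 3862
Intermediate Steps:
d(C, f) = 2*C*f/3 (d(C, f) = ((C + C)*(f + f))/6 = ((2*C)*(2*f))/6 = (4*C*f)/6 = 2*C*f/3)
H(j, l) = -12 (H(j, l) = (5 + 7)/(0 - 1) = 12/(-1) = 12*(-1) = -12)
149*y + H(10, d(3, 2)) = 149*26 - 12 = 3874 - 12 = 3862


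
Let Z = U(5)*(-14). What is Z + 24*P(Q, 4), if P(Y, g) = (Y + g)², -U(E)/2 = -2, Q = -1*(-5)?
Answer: 1888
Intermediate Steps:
Q = 5
U(E) = 4 (U(E) = -2*(-2) = 4)
Z = -56 (Z = 4*(-14) = -56)
Z + 24*P(Q, 4) = -56 + 24*(5 + 4)² = -56 + 24*9² = -56 + 24*81 = -56 + 1944 = 1888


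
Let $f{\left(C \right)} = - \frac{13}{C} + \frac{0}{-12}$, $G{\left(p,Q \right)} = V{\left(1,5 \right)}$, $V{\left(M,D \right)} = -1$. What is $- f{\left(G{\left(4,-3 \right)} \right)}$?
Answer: $-13$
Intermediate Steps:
$G{\left(p,Q \right)} = -1$
$f{\left(C \right)} = - \frac{13}{C}$ ($f{\left(C \right)} = - \frac{13}{C} + 0 \left(- \frac{1}{12}\right) = - \frac{13}{C} + 0 = - \frac{13}{C}$)
$- f{\left(G{\left(4,-3 \right)} \right)} = - \frac{-13}{-1} = - \left(-13\right) \left(-1\right) = \left(-1\right) 13 = -13$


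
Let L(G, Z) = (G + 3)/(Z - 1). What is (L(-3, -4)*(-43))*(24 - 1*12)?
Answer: 0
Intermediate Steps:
L(G, Z) = (3 + G)/(-1 + Z)
(L(-3, -4)*(-43))*(24 - 1*12) = (((3 - 3)/(-1 - 4))*(-43))*(24 - 1*12) = ((0/(-5))*(-43))*(24 - 12) = (-1/5*0*(-43))*12 = (0*(-43))*12 = 0*12 = 0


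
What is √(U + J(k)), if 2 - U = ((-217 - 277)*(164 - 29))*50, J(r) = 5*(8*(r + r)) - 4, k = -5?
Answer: √3334098 ≈ 1826.0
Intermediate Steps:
J(r) = -4 + 80*r (J(r) = 5*(8*(2*r)) - 4 = 5*(16*r) - 4 = 80*r - 4 = -4 + 80*r)
U = 3334502 (U = 2 - (-217 - 277)*(164 - 29)*50 = 2 - (-494*135)*50 = 2 - (-66690)*50 = 2 - 1*(-3334500) = 2 + 3334500 = 3334502)
√(U + J(k)) = √(3334502 + (-4 + 80*(-5))) = √(3334502 + (-4 - 400)) = √(3334502 - 404) = √3334098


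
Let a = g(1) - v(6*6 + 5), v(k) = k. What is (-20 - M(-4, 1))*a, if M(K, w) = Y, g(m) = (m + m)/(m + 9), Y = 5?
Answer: 1020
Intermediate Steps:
g(m) = 2*m/(9 + m) (g(m) = (2*m)/(9 + m) = 2*m/(9 + m))
a = -204/5 (a = 2*1/(9 + 1) - (6*6 + 5) = 2*1/10 - (36 + 5) = 2*1*(1/10) - 1*41 = 1/5 - 41 = -204/5 ≈ -40.800)
M(K, w) = 5
(-20 - M(-4, 1))*a = (-20 - 1*5)*(-204/5) = (-20 - 5)*(-204/5) = -25*(-204/5) = 1020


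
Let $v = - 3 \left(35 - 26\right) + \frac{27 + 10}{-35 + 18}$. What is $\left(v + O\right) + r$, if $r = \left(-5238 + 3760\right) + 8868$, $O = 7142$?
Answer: $\frac{246548}{17} \approx 14503.0$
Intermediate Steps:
$v = - \frac{496}{17}$ ($v = - 3 \left(35 - 26\right) + \frac{37}{-17} = \left(-3\right) 9 + 37 \left(- \frac{1}{17}\right) = -27 - \frac{37}{17} = - \frac{496}{17} \approx -29.176$)
$r = 7390$ ($r = -1478 + 8868 = 7390$)
$\left(v + O\right) + r = \left(- \frac{496}{17} + 7142\right) + 7390 = \frac{120918}{17} + 7390 = \frac{246548}{17}$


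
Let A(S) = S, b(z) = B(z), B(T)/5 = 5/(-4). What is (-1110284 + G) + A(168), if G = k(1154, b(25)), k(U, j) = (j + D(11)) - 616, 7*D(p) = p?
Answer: -31100627/28 ≈ -1.1107e+6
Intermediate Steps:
D(p) = p/7
B(T) = -25/4 (B(T) = 5*(5/(-4)) = 5*(5*(-¼)) = 5*(-5/4) = -25/4)
b(z) = -25/4
k(U, j) = -4301/7 + j (k(U, j) = (j + (⅐)*11) - 616 = (j + 11/7) - 616 = (11/7 + j) - 616 = -4301/7 + j)
G = -17379/28 (G = -4301/7 - 25/4 = -17379/28 ≈ -620.68)
(-1110284 + G) + A(168) = (-1110284 - 17379/28) + 168 = -31105331/28 + 168 = -31100627/28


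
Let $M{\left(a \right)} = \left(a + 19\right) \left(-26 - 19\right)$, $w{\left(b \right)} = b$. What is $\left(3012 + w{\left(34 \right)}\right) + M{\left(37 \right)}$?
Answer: $526$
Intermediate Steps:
$M{\left(a \right)} = -855 - 45 a$ ($M{\left(a \right)} = \left(19 + a\right) \left(-45\right) = -855 - 45 a$)
$\left(3012 + w{\left(34 \right)}\right) + M{\left(37 \right)} = \left(3012 + 34\right) - 2520 = 3046 - 2520 = 526$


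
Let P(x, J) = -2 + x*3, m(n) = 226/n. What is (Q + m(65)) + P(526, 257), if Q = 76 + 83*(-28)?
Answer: -43454/65 ≈ -668.52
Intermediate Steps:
P(x, J) = -2 + 3*x
Q = -2248 (Q = 76 - 2324 = -2248)
(Q + m(65)) + P(526, 257) = (-2248 + 226/65) + (-2 + 3*526) = (-2248 + 226*(1/65)) + (-2 + 1578) = (-2248 + 226/65) + 1576 = -145894/65 + 1576 = -43454/65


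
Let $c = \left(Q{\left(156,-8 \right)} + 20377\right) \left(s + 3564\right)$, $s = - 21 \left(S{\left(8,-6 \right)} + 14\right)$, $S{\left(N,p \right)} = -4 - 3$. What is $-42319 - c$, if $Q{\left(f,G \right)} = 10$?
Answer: $-69704698$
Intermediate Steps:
$S{\left(N,p \right)} = -7$
$s = -147$ ($s = - 21 \left(-7 + 14\right) = \left(-21\right) 7 = -147$)
$c = 69662379$ ($c = \left(10 + 20377\right) \left(-147 + 3564\right) = 20387 \cdot 3417 = 69662379$)
$-42319 - c = -42319 - 69662379 = -69704698$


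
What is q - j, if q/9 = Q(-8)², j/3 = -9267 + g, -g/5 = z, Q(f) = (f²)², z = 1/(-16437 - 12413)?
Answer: 871401238647/5770 ≈ 1.5102e+8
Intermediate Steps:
z = -1/28850 (z = 1/(-28850) = -1/28850 ≈ -3.4662e-5)
Q(f) = f⁴
g = 1/5770 (g = -5*(-1/28850) = 1/5770 ≈ 0.00017331)
j = -160411767/5770 (j = 3*(-9267 + 1/5770) = 3*(-53470589/5770) = -160411767/5770 ≈ -27801.)
q = 150994944 (q = 9*((-8)⁴)² = 9*4096² = 9*16777216 = 150994944)
q - j = 150994944 - 1*(-160411767/5770) = 150994944 + 160411767/5770 = 871401238647/5770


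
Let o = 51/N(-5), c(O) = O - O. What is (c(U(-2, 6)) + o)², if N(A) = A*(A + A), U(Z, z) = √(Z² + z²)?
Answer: 2601/2500 ≈ 1.0404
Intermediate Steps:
c(O) = 0
N(A) = 2*A² (N(A) = A*(2*A) = 2*A²)
o = 51/50 (o = 51/((2*(-5)²)) = 51/((2*25)) = 51/50 ≈ 1.0200)
(c(U(-2, 6)) + o)² = (0 + 51/50)² = (51/50)² = 2601/2500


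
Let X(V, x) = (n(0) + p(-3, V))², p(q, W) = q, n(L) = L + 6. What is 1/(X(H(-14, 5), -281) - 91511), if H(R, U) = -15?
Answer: -1/91502 ≈ -1.0929e-5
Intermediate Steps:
n(L) = 6 + L
X(V, x) = 9 (X(V, x) = ((6 + 0) - 3)² = (6 - 3)² = 3² = 9)
1/(X(H(-14, 5), -281) - 91511) = 1/(9 - 91511) = 1/(-91502) = -1/91502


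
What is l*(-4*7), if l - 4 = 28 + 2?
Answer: -952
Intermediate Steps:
l = 34 (l = 4 + (28 + 2) = 4 + 30 = 34)
l*(-4*7) = 34*(-4*7) = 34*(-28) = -952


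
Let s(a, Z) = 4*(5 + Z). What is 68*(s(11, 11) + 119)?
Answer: 12444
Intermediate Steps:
s(a, Z) = 20 + 4*Z
68*(s(11, 11) + 119) = 68*((20 + 4*11) + 119) = 68*((20 + 44) + 119) = 68*(64 + 119) = 68*183 = 12444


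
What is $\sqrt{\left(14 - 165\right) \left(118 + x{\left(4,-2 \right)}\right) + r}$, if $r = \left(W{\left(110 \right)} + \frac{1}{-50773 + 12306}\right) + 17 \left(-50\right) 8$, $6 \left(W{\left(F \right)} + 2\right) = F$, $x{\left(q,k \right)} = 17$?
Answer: $\frac{i \sqrt{361815751888305}}{115401} \approx 164.83 i$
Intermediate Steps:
$W{\left(F \right)} = -2 + \frac{F}{6}$
$r = - \frac{782841920}{115401}$ ($r = \left(\left(-2 + \frac{1}{6} \cdot 110\right) + \frac{1}{-50773 + 12306}\right) + 17 \left(-50\right) 8 = \left(\left(-2 + \frac{55}{3}\right) + \frac{1}{-38467}\right) - 6800 = \left(\frac{49}{3} - \frac{1}{38467}\right) - 6800 = \frac{1884880}{115401} - 6800 = - \frac{782841920}{115401} \approx -6783.7$)
$\sqrt{\left(14 - 165\right) \left(118 + x{\left(4,-2 \right)}\right) + r} = \sqrt{\left(14 - 165\right) \left(118 + 17\right) - \frac{782841920}{115401}} = \sqrt{\left(-151\right) 135 - \frac{782841920}{115401}} = \sqrt{-20385 - \frac{782841920}{115401}} = \sqrt{- \frac{3135291305}{115401}} = \frac{i \sqrt{361815751888305}}{115401}$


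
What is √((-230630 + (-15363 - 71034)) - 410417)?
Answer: 2*I*√181861 ≈ 852.9*I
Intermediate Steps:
√((-230630 + (-15363 - 71034)) - 410417) = √((-230630 - 86397) - 410417) = √(-317027 - 410417) = √(-727444) = 2*I*√181861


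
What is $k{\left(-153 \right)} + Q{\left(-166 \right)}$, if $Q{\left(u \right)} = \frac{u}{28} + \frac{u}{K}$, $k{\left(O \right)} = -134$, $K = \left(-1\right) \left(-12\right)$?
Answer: $- \frac{3229}{21} \approx -153.76$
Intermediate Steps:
$K = 12$
$Q{\left(u \right)} = \frac{5 u}{42}$ ($Q{\left(u \right)} = \frac{u}{28} + \frac{u}{12} = \frac{5 u}{42}$)
$k{\left(-153 \right)} + Q{\left(-166 \right)} = -134 + \frac{5}{42} \left(-166\right) = -134 - \frac{415}{21} = - \frac{3229}{21}$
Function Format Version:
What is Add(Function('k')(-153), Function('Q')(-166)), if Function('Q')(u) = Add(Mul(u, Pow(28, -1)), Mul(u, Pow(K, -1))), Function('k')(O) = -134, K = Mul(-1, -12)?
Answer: Rational(-3229, 21) ≈ -153.76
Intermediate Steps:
K = 12
Function('Q')(u) = Mul(Rational(5, 42), u) (Function('Q')(u) = Add(Mul(u, Pow(28, -1)), Mul(u, Pow(12, -1))) = Add(Mul(u, Rational(1, 28)), Mul(u, Rational(1, 12))) = Add(Mul(Rational(1, 28), u), Mul(Rational(1, 12), u)) = Mul(Rational(5, 42), u))
Add(Function('k')(-153), Function('Q')(-166)) = Add(-134, Mul(Rational(5, 42), -166)) = Add(-134, Rational(-415, 21)) = Rational(-3229, 21)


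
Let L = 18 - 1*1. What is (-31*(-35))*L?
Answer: 18445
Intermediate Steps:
L = 17 (L = 18 - 1 = 17)
(-31*(-35))*L = -31*(-35)*17 = 1085*17 = 18445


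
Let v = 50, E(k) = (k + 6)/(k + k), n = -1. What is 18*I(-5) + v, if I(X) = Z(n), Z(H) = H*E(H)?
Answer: 95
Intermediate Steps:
E(k) = (6 + k)/(2*k) (E(k) = (6 + k)/((2*k)) = (6 + k)*(1/(2*k)) = (6 + k)/(2*k))
Z(H) = 3 + H/2 (Z(H) = H*((6 + H)/(2*H)) = 3 + H/2)
I(X) = 5/2 (I(X) = 3 + (½)*(-1) = 3 - ½ = 5/2)
18*I(-5) + v = 18*(5/2) + 50 = 45 + 50 = 95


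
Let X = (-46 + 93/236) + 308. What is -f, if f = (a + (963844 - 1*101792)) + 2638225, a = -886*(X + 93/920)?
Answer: -88685548789/27140 ≈ -3.2677e+6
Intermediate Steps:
X = 61925/236 (X = (-46 + 93*(1/236)) + 308 = (-46 + 93/236) + 308 = -10763/236 + 308 = 61925/236 ≈ 262.39)
a = -6311968991/27140 (a = -886*(61925/236 + 93/920) = -886*14248237/54280 = -6311968991/27140 ≈ -2.3257e+5)
f = 88685548789/27140 (f = (-6311968991/27140 + (963844 - 1*101792)) + 2638225 = (-6311968991/27140 + (963844 - 101792)) + 2638225 = (-6311968991/27140 + 862052) + 2638225 = 17084122289/27140 + 2638225 = 88685548789/27140 ≈ 3.2677e+6)
-f = -1*88685548789/27140 = -88685548789/27140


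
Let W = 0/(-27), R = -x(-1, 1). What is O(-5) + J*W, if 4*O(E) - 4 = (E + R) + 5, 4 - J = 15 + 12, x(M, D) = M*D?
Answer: 5/4 ≈ 1.2500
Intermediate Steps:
x(M, D) = D*M
J = -23 (J = 4 - (15 + 12) = 4 - 1*27 = 4 - 27 = -23)
R = 1 (R = -(-1) = -1*(-1) = 1)
W = 0 (W = 0*(-1/27) = 0)
O(E) = 5/2 + E/4 (O(E) = 1 + ((E + 1) + 5)/4 = 1 + ((1 + E) + 5)/4 = 1 + (6 + E)/4 = 1 + (3/2 + E/4) = 5/2 + E/4)
O(-5) + J*W = (5/2 + (¼)*(-5)) - 23*0 = (5/2 - 5/4) + 0 = 5/4 + 0 = 5/4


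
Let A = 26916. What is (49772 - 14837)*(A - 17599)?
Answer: 325489395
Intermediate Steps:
(49772 - 14837)*(A - 17599) = (49772 - 14837)*(26916 - 17599) = 34935*9317 = 325489395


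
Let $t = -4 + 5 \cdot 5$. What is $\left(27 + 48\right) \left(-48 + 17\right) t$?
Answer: $-48825$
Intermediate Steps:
$t = 21$ ($t = -4 + 25 = 21$)
$\left(27 + 48\right) \left(-48 + 17\right) t = \left(27 + 48\right) \left(-48 + 17\right) 21 = 75 \left(-31\right) 21 = \left(-2325\right) 21 = -48825$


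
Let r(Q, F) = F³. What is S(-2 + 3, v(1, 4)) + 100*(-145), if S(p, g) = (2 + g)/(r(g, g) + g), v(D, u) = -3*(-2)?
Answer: -1609496/111 ≈ -14500.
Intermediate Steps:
v(D, u) = 6
S(p, g) = (2 + g)/(g + g³) (S(p, g) = (2 + g)/(g³ + g) = (2 + g)/(g + g³))
S(-2 + 3, v(1, 4)) + 100*(-145) = (2 + 6)/(6 + 6³) + 100*(-145) = 8/(6 + 216) - 14500 = 8/222 - 14500 = (1/222)*8 - 14500 = 4/111 - 14500 = -1609496/111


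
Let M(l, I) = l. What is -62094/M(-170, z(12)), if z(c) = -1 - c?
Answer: 31047/85 ≈ 365.26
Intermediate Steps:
-62094/M(-170, z(12)) = -62094/(-170) = -62094*(-1/170) = 31047/85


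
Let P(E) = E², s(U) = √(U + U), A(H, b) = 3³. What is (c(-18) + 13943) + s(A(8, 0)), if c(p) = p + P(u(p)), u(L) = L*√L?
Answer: 8093 + 3*√6 ≈ 8100.4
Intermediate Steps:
A(H, b) = 27
s(U) = √2*√U (s(U) = √(2*U) = √2*√U)
u(L) = L^(3/2)
c(p) = p + p³ (c(p) = p + (p^(3/2))² = p + p³)
(c(-18) + 13943) + s(A(8, 0)) = ((-18 + (-18)³) + 13943) + √2*√27 = ((-18 - 5832) + 13943) + √2*(3*√3) = (-5850 + 13943) + 3*√6 = 8093 + 3*√6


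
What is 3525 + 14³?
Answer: 6269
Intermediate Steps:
3525 + 14³ = 3525 + 2744 = 6269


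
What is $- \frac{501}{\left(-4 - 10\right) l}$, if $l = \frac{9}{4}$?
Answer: $\frac{334}{21} \approx 15.905$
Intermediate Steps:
$l = \frac{9}{4}$ ($l = 9 \cdot \frac{1}{4} = \frac{9}{4} \approx 2.25$)
$- \frac{501}{\left(-4 - 10\right) l} = - \frac{501}{\left(-4 - 10\right) \frac{9}{4}} = - \frac{501}{\left(-14\right) \frac{9}{4}} = - \frac{501}{- \frac{63}{2}} = \left(-501\right) \left(- \frac{2}{63}\right) = \frac{334}{21}$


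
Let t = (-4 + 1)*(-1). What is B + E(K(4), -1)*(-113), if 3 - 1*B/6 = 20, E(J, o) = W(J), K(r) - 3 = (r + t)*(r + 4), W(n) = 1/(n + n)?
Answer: -12149/118 ≈ -102.96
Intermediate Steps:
W(n) = 1/(2*n)
t = 3 (t = -3*(-1) = 3)
K(r) = 3 + (3 + r)*(4 + r) (K(r) = 3 + (r + 3)*(r + 4) = 3 + (3 + r)*(4 + r))
E(J, o) = 1/(2*J)
B = -102 (B = 18 - 6*20 = 18 - 120 = -102)
B + E(K(4), -1)*(-113) = -102 + (1/(2*(15 + 4**2 + 7*4)))*(-113) = -102 + (1/(2*(15 + 16 + 28)))*(-113) = -102 + ((1/2)/59)*(-113) = -102 + ((1/2)*(1/59))*(-113) = -102 + (1/118)*(-113) = -102 - 113/118 = -12149/118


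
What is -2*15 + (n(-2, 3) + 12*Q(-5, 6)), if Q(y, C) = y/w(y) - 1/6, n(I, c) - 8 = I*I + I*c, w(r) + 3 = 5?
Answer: -56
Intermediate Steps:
w(r) = 2 (w(r) = -3 + 5 = 2)
n(I, c) = 8 + I**2 + I*c (n(I, c) = 8 + (I*I + I*c) = 8 + (I**2 + I*c) = 8 + I**2 + I*c)
Q(y, C) = -1/6 + y/2 (Q(y, C) = y/2 - 1/6 = -1/6 + y/2)
-2*15 + (n(-2, 3) + 12*Q(-5, 6)) = -2*15 + ((8 + (-2)**2 - 2*3) + 12*(-1/6 + (1/2)*(-5))) = -30 + ((8 + 4 - 6) + 12*(-1/6 - 5/2)) = -30 + (6 + 12*(-8/3)) = -30 + (6 - 32) = -30 - 26 = -56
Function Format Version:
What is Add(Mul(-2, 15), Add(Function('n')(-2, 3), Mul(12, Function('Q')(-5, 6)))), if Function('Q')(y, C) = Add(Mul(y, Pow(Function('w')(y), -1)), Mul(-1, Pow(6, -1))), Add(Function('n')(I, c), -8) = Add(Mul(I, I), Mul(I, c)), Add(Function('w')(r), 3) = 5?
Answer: -56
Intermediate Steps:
Function('w')(r) = 2 (Function('w')(r) = Add(-3, 5) = 2)
Function('n')(I, c) = Add(8, Pow(I, 2), Mul(I, c)) (Function('n')(I, c) = Add(8, Add(Mul(I, I), Mul(I, c))) = Add(8, Add(Pow(I, 2), Mul(I, c))) = Add(8, Pow(I, 2), Mul(I, c)))
Function('Q')(y, C) = Add(Rational(-1, 6), Mul(Rational(1, 2), y)) (Function('Q')(y, C) = Add(Mul(y, Pow(2, -1)), Mul(-1, Pow(6, -1))) = Add(Mul(y, Rational(1, 2)), Mul(-1, Rational(1, 6))) = Add(Mul(Rational(1, 2), y), Rational(-1, 6)) = Add(Rational(-1, 6), Mul(Rational(1, 2), y)))
Add(Mul(-2, 15), Add(Function('n')(-2, 3), Mul(12, Function('Q')(-5, 6)))) = Add(Mul(-2, 15), Add(Add(8, Pow(-2, 2), Mul(-2, 3)), Mul(12, Add(Rational(-1, 6), Mul(Rational(1, 2), -5))))) = Add(-30, Add(Add(8, 4, -6), Mul(12, Add(Rational(-1, 6), Rational(-5, 2))))) = Add(-30, Add(6, Mul(12, Rational(-8, 3)))) = Add(-30, Add(6, -32)) = Add(-30, -26) = -56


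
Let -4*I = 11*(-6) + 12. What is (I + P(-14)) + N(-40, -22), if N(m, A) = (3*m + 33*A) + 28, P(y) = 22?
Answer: -1565/2 ≈ -782.50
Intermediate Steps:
I = 27/2 (I = -(11*(-6) + 12)/4 = -(-66 + 12)/4 = -¼*(-54) = 27/2 ≈ 13.500)
N(m, A) = 28 + 3*m + 33*A
(I + P(-14)) + N(-40, -22) = (27/2 + 22) + (28 + 3*(-40) + 33*(-22)) = 71/2 + (28 - 120 - 726) = 71/2 - 818 = -1565/2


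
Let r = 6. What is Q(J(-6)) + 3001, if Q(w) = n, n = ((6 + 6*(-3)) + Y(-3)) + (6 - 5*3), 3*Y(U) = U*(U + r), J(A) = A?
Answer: 2977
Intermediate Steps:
Y(U) = U*(6 + U)/3 (Y(U) = (U*(U + 6))/3 = (U*(6 + U))/3 = U*(6 + U)/3)
n = -24 (n = ((6 + 6*(-3)) + (1/3)*(-3)*(6 - 3)) + (6 - 5*3) = ((6 - 18) + (1/3)*(-3)*3) + (6 - 15) = (-12 - 3) - 9 = -15 - 9 = -24)
Q(w) = -24
Q(J(-6)) + 3001 = -24 + 3001 = 2977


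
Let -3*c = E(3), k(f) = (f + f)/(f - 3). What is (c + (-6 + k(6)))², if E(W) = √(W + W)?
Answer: (6 + √6)²/9 ≈ 7.9327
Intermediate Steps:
k(f) = 2*f/(-3 + f) (k(f) = (2*f)/(-3 + f) = 2*f/(-3 + f))
E(W) = √2*√W (E(W) = √(2*W) = √2*√W)
c = -√6/3 (c = -√2*√3/3 = -√6/3 ≈ -0.81650)
(c + (-6 + k(6)))² = (-√6/3 + (-6 + 2*6/(-3 + 6)))² = (-√6/3 + (-6 + 2*6/3))² = (-√6/3 + (-6 + 2*6*(⅓)))² = (-√6/3 + (-6 + 4))² = (-√6/3 - 2)² = (-2 - √6/3)²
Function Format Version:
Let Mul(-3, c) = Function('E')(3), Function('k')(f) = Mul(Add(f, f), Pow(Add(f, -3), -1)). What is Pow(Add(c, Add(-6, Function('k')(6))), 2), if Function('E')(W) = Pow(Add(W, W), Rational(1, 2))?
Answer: Mul(Rational(1, 9), Pow(Add(6, Pow(6, Rational(1, 2))), 2)) ≈ 7.9327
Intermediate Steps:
Function('k')(f) = Mul(2, f, Pow(Add(-3, f), -1)) (Function('k')(f) = Mul(Mul(2, f), Pow(Add(-3, f), -1)) = Mul(2, f, Pow(Add(-3, f), -1)))
Function('E')(W) = Mul(Pow(2, Rational(1, 2)), Pow(W, Rational(1, 2))) (Function('E')(W) = Pow(Mul(2, W), Rational(1, 2)) = Mul(Pow(2, Rational(1, 2)), Pow(W, Rational(1, 2))))
c = Mul(Rational(-1, 3), Pow(6, Rational(1, 2))) (c = Mul(Rational(-1, 3), Mul(Pow(2, Rational(1, 2)), Pow(3, Rational(1, 2)))) = Mul(Rational(-1, 3), Pow(6, Rational(1, 2))) ≈ -0.81650)
Pow(Add(c, Add(-6, Function('k')(6))), 2) = Pow(Add(Mul(Rational(-1, 3), Pow(6, Rational(1, 2))), Add(-6, Mul(2, 6, Pow(Add(-3, 6), -1)))), 2) = Pow(Add(Mul(Rational(-1, 3), Pow(6, Rational(1, 2))), Add(-6, Mul(2, 6, Pow(3, -1)))), 2) = Pow(Add(Mul(Rational(-1, 3), Pow(6, Rational(1, 2))), Add(-6, Mul(2, 6, Rational(1, 3)))), 2) = Pow(Add(Mul(Rational(-1, 3), Pow(6, Rational(1, 2))), Add(-6, 4)), 2) = Pow(Add(Mul(Rational(-1, 3), Pow(6, Rational(1, 2))), -2), 2) = Pow(Add(-2, Mul(Rational(-1, 3), Pow(6, Rational(1, 2)))), 2)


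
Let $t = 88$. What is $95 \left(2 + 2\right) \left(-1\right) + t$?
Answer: $-292$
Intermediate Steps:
$95 \left(2 + 2\right) \left(-1\right) + t = 95 \left(2 + 2\right) \left(-1\right) + 88 = 95 \cdot 4 \left(-1\right) + 88 = 95 \left(-4\right) + 88 = -380 + 88 = -292$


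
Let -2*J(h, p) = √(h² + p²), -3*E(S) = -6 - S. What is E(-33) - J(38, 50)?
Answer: -9 + √986 ≈ 22.401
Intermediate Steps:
E(S) = 2 + S/3 (E(S) = -(-6 - S)/3 = 2 + S/3)
J(h, p) = -√(h² + p²)/2
E(-33) - J(38, 50) = (2 + (⅓)*(-33)) - (-1)*√(38² + 50²)/2 = (2 - 11) - (-1)*√(1444 + 2500)/2 = -9 - (-1)*√3944/2 = -9 - (-1)*2*√986/2 = -9 - (-1)*√986 = -9 + √986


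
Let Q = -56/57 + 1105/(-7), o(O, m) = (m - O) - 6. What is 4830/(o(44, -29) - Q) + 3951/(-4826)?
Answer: 2293664841/38434264 ≈ 59.678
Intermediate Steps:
o(O, m) = -6 + m - O
Q = -63377/399 (Q = -56*1/57 + 1105*(-⅐) = -56/57 - 1105/7 = -63377/399 ≈ -158.84)
4830/(o(44, -29) - Q) + 3951/(-4826) = 4830/((-6 - 29 - 1*44) - 1*(-63377/399)) + 3951/(-4826) = 4830/((-6 - 29 - 44) + 63377/399) + 3951*(-1/4826) = 4830/(-79 + 63377/399) - 3951/4826 = 4830/(31856/399) - 3951/4826 = 4830*(399/31856) - 3951/4826 = 963585/15928 - 3951/4826 = 2293664841/38434264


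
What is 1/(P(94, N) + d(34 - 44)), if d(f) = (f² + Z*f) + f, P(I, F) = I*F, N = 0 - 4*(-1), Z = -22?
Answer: 1/686 ≈ 0.0014577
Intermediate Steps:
N = 4 (N = 0 + 4 = 4)
P(I, F) = F*I
d(f) = f² - 21*f (d(f) = (f² - 22*f) + f = f² - 21*f)
1/(P(94, N) + d(34 - 44)) = 1/(4*94 + (34 - 44)*(-21 + (34 - 44))) = 1/(376 - 10*(-21 - 10)) = 1/(376 - 10*(-31)) = 1/(376 + 310) = 1/686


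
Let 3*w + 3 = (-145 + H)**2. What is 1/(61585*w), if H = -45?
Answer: 3/2223033745 ≈ 1.3495e-9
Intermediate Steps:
w = 36097/3 (w = -1 + (-145 - 45)**2/3 = -1 + (1/3)*(-190)**2 = -1 + (1/3)*36100 = -1 + 36100/3 = 36097/3 ≈ 12032.)
1/(61585*w) = 1/(61585*(36097/3)) = (1/61585)*(3/36097) = 3/2223033745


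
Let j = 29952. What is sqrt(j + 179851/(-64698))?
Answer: sqrt(125362380222210)/64698 ≈ 173.06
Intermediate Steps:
sqrt(j + 179851/(-64698)) = sqrt(29952 + 179851/(-64698)) = sqrt(29952 + 179851*(-1/64698)) = sqrt(29952 - 179851/64698) = sqrt(1937654645/64698) = sqrt(125362380222210)/64698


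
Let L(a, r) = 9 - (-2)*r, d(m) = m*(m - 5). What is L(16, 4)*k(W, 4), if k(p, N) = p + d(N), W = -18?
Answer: -374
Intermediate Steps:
d(m) = m*(-5 + m)
L(a, r) = 9 + 2*r
k(p, N) = p + N*(-5 + N)
L(16, 4)*k(W, 4) = (9 + 2*4)*(-18 + 4*(-5 + 4)) = (9 + 8)*(-18 + 4*(-1)) = 17*(-18 - 4) = 17*(-22) = -374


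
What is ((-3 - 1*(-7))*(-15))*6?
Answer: -360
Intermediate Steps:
((-3 - 1*(-7))*(-15))*6 = ((-3 + 7)*(-15))*6 = (4*(-15))*6 = -60*6 = -360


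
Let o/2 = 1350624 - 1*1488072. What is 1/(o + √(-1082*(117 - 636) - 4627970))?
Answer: -68724/18892969307 - 7*I*√20747/37785938614 ≈ -3.6375e-6 - 2.6684e-8*I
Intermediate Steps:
o = -274896 (o = 2*(1350624 - 1*1488072) = 2*(1350624 - 1488072) = 2*(-137448) = -274896)
1/(o + √(-1082*(117 - 636) - 4627970)) = 1/(-274896 + √(-1082*(117 - 636) - 4627970)) = 1/(-274896 + √(-1082*(-519) - 4627970)) = 1/(-274896 + √(561558 - 4627970)) = 1/(-274896 + √(-4066412)) = 1/(-274896 + 14*I*√20747)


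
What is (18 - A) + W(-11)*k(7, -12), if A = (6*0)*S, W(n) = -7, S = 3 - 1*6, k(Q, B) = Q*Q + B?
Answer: -241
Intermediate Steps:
k(Q, B) = B + Q² (k(Q, B) = Q² + B = B + Q²)
S = -3 (S = 3 - 6 = -3)
A = 0 (A = (6*0)*(-3) = 0*(-3) = 0)
(18 - A) + W(-11)*k(7, -12) = (18 - 1*0) - 7*(-12 + 7²) = (18 + 0) - 7*(-12 + 49) = 18 - 7*37 = 18 - 259 = -241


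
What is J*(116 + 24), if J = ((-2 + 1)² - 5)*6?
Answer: -3360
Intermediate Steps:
J = -24 (J = ((-1)² - 5)*6 = (1 - 5)*6 = -4*6 = -24)
J*(116 + 24) = -24*(116 + 24) = -24*140 = -3360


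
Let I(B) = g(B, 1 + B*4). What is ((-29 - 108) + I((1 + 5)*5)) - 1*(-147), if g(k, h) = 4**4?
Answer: 266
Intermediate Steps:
g(k, h) = 256
I(B) = 256
((-29 - 108) + I((1 + 5)*5)) - 1*(-147) = ((-29 - 108) + 256) - 1*(-147) = (-137 + 256) + 147 = 119 + 147 = 266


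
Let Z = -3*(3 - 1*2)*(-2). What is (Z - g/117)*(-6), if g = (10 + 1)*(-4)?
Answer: -1492/39 ≈ -38.256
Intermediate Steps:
g = -44 (g = 11*(-4) = -44)
Z = 6 (Z = -3*(3 - 2)*(-2) = -3*1*(-2) = -3*(-2) = 6)
(Z - g/117)*(-6) = (6 - (-44)/117)*(-6) = (6 - 1*(-44/117))*(-6) = (6 + 44/117)*(-6) = (746/117)*(-6) = -1492/39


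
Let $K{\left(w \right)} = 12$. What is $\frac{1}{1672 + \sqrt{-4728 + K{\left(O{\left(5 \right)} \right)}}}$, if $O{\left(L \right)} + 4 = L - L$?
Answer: $\frac{418}{700075} - \frac{3 i \sqrt{131}}{1400150} \approx 0.00059708 - 2.4523 \cdot 10^{-5} i$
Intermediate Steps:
$O{\left(L \right)} = -4$ ($O{\left(L \right)} = -4 + \left(L - L\right) = -4 + 0 = -4$)
$\frac{1}{1672 + \sqrt{-4728 + K{\left(O{\left(5 \right)} \right)}}} = \frac{1}{1672 + \sqrt{-4728 + 12}} = \frac{1}{1672 + \sqrt{-4716}} = \frac{1}{1672 + 6 i \sqrt{131}}$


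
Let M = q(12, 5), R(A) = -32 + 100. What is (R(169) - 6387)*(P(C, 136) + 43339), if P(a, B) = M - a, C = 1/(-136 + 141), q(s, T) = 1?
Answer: -1369320981/5 ≈ -2.7386e+8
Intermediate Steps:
R(A) = 68
C = ⅕ (C = 1/5 = ⅕ ≈ 0.20000)
M = 1
P(a, B) = 1 - a
(R(169) - 6387)*(P(C, 136) + 43339) = (68 - 6387)*((1 - 1*⅕) + 43339) = -6319*((1 - ⅕) + 43339) = -6319*(⅘ + 43339) = -6319*216699/5 = -1369320981/5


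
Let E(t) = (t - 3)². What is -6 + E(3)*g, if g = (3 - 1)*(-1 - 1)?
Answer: -6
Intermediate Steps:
E(t) = (-3 + t)²
g = -4 (g = 2*(-2) = -4)
-6 + E(3)*g = -6 + (-3 + 3)²*(-4) = -6 + 0²*(-4) = -6 + 0*(-4) = -6 + 0 = -6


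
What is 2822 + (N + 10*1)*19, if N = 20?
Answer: 3392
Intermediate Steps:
2822 + (N + 10*1)*19 = 2822 + (20 + 10*1)*19 = 2822 + (20 + 10)*19 = 2822 + 30*19 = 2822 + 570 = 3392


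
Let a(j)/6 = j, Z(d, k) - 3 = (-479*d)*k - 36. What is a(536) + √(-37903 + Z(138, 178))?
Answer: 3216 + 2*I*√2951023 ≈ 3216.0 + 3435.7*I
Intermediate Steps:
Z(d, k) = -33 - 479*d*k (Z(d, k) = 3 + ((-479*d)*k - 36) = 3 + (-479*d*k - 36) = 3 + (-36 - 479*d*k) = -33 - 479*d*k)
a(j) = 6*j
a(536) + √(-37903 + Z(138, 178)) = 6*536 + √(-37903 + (-33 - 479*138*178)) = 3216 + √(-37903 + (-33 - 11766156)) = 3216 + √(-37903 - 11766189) = 3216 + √(-11804092) = 3216 + 2*I*√2951023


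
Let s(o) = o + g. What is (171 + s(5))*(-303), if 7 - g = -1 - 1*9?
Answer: -58479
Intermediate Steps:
g = 17 (g = 7 - (-1 - 1*9) = 7 - (-1 - 9) = 7 - 1*(-10) = 7 + 10 = 17)
s(o) = 17 + o (s(o) = o + 17 = 17 + o)
(171 + s(5))*(-303) = (171 + (17 + 5))*(-303) = (171 + 22)*(-303) = 193*(-303) = -58479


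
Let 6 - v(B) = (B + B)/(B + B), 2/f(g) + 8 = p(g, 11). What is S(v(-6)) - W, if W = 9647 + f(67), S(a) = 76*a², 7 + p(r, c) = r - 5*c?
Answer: -23239/3 ≈ -7746.3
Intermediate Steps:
p(r, c) = -7 + r - 5*c (p(r, c) = -7 + (r - 5*c) = -7 + r - 5*c)
f(g) = 2/(-70 + g) (f(g) = 2/(-8 + (-7 + g - 5*11)) = 2/(-8 + (-7 + g - 55)) = 2/(-8 + (-62 + g)) = 2/(-70 + g))
v(B) = 5 (v(B) = 6 - (B + B)/(B + B) = 6 - 2*B/(2*B) = 6 - 2*B*1/(2*B) = 6 - 1*1 = 6 - 1 = 5)
W = 28939/3 (W = 9647 + 2/(-70 + 67) = 9647 + 2/(-3) = 9647 + 2*(-⅓) = 9647 - ⅔ = 28939/3 ≈ 9646.3)
S(v(-6)) - W = 76*5² - 1*28939/3 = 76*25 - 28939/3 = 1900 - 28939/3 = -23239/3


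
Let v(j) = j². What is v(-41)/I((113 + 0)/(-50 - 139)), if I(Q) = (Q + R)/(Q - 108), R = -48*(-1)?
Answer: -34502525/8959 ≈ -3851.2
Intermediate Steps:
R = 48
I(Q) = (48 + Q)/(-108 + Q) (I(Q) = (Q + 48)/(Q - 108) = (48 + Q)/(-108 + Q))
v(-41)/I((113 + 0)/(-50 - 139)) = (-41)²/(((48 + (113 + 0)/(-50 - 139))/(-108 + (113 + 0)/(-50 - 139)))) = 1681/(((48 + 113/(-189))/(-108 + 113/(-189)))) = 1681/(((48 + 113*(-1/189))/(-108 + 113*(-1/189)))) = 1681/(((48 - 113/189)/(-108 - 113/189))) = 1681/(((8959/189)/(-20525/189))) = 1681/((-189/20525*8959/189)) = 1681/(-8959/20525) = 1681*(-20525/8959) = -34502525/8959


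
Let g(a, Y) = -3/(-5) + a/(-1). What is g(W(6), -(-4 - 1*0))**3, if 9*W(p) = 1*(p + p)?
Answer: -1331/3375 ≈ -0.39437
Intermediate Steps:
W(p) = 2*p/9 (W(p) = (1*(p + p))/9 = (1*(2*p))/9 = (2*p)/9 = 2*p/9)
g(a, Y) = 3/5 - a (g(a, Y) = -3*(-1/5) + a*(-1) = 3/5 - a)
g(W(6), -(-4 - 1*0))**3 = (3/5 - 2*6/9)**3 = (3/5 - 1*4/3)**3 = (3/5 - 4/3)**3 = (-11/15)**3 = -1331/3375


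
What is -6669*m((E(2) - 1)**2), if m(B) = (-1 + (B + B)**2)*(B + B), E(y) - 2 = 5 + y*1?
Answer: -13985053056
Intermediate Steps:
E(y) = 7 + y (E(y) = 2 + (5 + y*1) = 2 + (5 + y) = 7 + y)
m(B) = 2*B*(-1 + 4*B**2) (m(B) = (-1 + (2*B)**2)*(2*B) = (-1 + 4*B**2)*(2*B) = 2*B*(-1 + 4*B**2))
-6669*m((E(2) - 1)**2) = -6669*(-2*((7 + 2) - 1)**2 + 8*(((7 + 2) - 1)**2)**3) = -6669*(-2*(9 - 1)**2 + 8*((9 - 1)**2)**3) = -6669*(-2*8**2 + 8*(8**2)**3) = -6669*(-2*64 + 8*64**3) = -6669*(-128 + 8*262144) = -6669*(-128 + 2097152) = -6669*2097024 = -13985053056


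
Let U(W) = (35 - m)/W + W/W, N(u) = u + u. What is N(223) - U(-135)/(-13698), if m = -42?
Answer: 412378319/924615 ≈ 446.00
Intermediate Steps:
N(u) = 2*u
U(W) = 1 + 77/W (U(W) = (35 - 1*(-42))/W + W/W = (35 + 42)/W + 1 = 77/W + 1 = 1 + 77/W)
N(223) - U(-135)/(-13698) = 2*223 - (77 - 135)/(-135)/(-13698) = 446 - (-1/135*(-58))*(-1)/13698 = 446 - 58*(-1)/(135*13698) = 446 - 1*(-29/924615) = 446 + 29/924615 = 412378319/924615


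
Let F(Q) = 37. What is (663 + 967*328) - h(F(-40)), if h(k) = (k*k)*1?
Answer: 316470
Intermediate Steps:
h(k) = k**2 (h(k) = k**2*1 = k**2)
(663 + 967*328) - h(F(-40)) = (663 + 967*328) - 1*37**2 = (663 + 317176) - 1*1369 = 317839 - 1369 = 316470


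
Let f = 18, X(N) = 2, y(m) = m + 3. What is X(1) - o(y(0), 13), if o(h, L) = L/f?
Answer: 23/18 ≈ 1.2778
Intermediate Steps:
y(m) = 3 + m
o(h, L) = L/18
X(1) - o(y(0), 13) = 2 - 13/18 = 23/18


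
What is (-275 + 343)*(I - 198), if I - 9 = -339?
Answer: -35904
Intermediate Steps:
I = -330 (I = 9 - 339 = -330)
(-275 + 343)*(I - 198) = (-275 + 343)*(-330 - 198) = 68*(-528) = -35904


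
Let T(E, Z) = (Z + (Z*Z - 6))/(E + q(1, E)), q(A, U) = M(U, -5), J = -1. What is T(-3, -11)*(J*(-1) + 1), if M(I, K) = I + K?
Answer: -208/11 ≈ -18.909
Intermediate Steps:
q(A, U) = -5 + U (q(A, U) = U - 5 = -5 + U)
T(E, Z) = (-6 + Z + Z²)/(-5 + 2*E) (T(E, Z) = (Z + (Z*Z - 6))/(E + (-5 + E)) = (Z + (Z² - 6))/(-5 + 2*E) = (Z + (-6 + Z²))/(-5 + 2*E) = (-6 + Z + Z²)/(-5 + 2*E))
T(-3, -11)*(J*(-1) + 1) = ((-6 - 11 + (-11)²)/(-5 + 2*(-3)))*(-1*(-1) + 1) = ((-6 - 11 + 121)/(-5 - 6))*(1 + 1) = (104/(-11))*2 = -1/11*104*2 = -104/11*2 = -208/11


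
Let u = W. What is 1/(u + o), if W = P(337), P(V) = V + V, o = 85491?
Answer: 1/86165 ≈ 1.1606e-5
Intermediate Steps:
P(V) = 2*V
W = 674 (W = 2*337 = 674)
u = 674
1/(u + o) = 1/(674 + 85491) = 1/86165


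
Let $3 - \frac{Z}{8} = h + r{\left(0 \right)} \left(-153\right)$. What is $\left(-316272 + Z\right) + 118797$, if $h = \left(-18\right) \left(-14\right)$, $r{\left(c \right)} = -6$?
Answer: $-206811$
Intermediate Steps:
$h = 252$
$Z = -9336$ ($Z = 24 - 8 \left(252 - -918\right) = 24 - 8 \left(252 + 918\right) = 24 - 9360 = -9336$)
$\left(-316272 + Z\right) + 118797 = \left(-316272 - 9336\right) + 118797 = -325608 + 118797 = -206811$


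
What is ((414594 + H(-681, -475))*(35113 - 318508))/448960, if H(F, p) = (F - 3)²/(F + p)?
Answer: -3392258044329/12974944 ≈ -2.6145e+5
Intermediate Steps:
H(F, p) = (-3 + F)²/(F + p)
((414594 + H(-681, -475))*(35113 - 318508))/448960 = ((414594 + (-3 - 681)²/(-681 - 475))*(35113 - 318508))/448960 = ((414594 + (-684)²/(-1156))*(-283395))*(1/448960) = ((414594 + 467856*(-1/1156))*(-283395))*(1/448960) = ((414594 - 116964/289)*(-283395))*(1/448960) = ((119700702/289)*(-283395))*(1/448960) = -33922580443290/289*1/448960 = -3392258044329/12974944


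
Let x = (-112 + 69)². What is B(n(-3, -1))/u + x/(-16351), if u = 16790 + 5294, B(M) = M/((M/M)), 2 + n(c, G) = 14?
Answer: -10159276/90273871 ≈ -0.11254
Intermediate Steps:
n(c, G) = 12 (n(c, G) = -2 + 14 = 12)
x = 1849 (x = (-43)² = 1849)
B(M) = M (B(M) = M/1 = M*1 = M)
u = 22084
B(n(-3, -1))/u + x/(-16351) = 12/22084 + 1849/(-16351) = 12*(1/22084) + 1849*(-1/16351) = 3/5521 - 1849/16351 = -10159276/90273871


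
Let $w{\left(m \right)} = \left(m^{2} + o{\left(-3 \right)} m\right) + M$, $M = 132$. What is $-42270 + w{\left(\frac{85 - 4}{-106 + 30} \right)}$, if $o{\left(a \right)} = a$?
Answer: $- \frac{243364059}{5776} \approx -42134.0$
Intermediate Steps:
$w{\left(m \right)} = 132 + m^{2} - 3 m$ ($w{\left(m \right)} = \left(m^{2} - 3 m\right) + 132 = 132 + m^{2} - 3 m$)
$-42270 + w{\left(\frac{85 - 4}{-106 + 30} \right)} = -42270 + \left(132 + \left(\frac{85 - 4}{-106 + 30}\right)^{2} - 3 \frac{85 - 4}{-106 + 30}\right) = -42270 + \left(132 + \left(\frac{81}{-76}\right)^{2} - 3 \frac{81}{-76}\right) = -42270 + \left(132 + \left(81 \left(- \frac{1}{76}\right)\right)^{2} - 3 \cdot 81 \left(- \frac{1}{76}\right)\right) = -42270 + \left(132 + \left(- \frac{81}{76}\right)^{2} - - \frac{243}{76}\right) = -42270 + \left(132 + \frac{6561}{5776} + \frac{243}{76}\right) = -42270 + \frac{787461}{5776} = - \frac{243364059}{5776}$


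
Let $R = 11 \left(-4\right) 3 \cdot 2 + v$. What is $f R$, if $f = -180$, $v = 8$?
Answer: $46080$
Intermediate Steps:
$R = -256$ ($R = 11 \left(-4\right) 3 \cdot 2 + 8 = 11 \left(\left(-12\right) 2\right) + 8 = 11 \left(-24\right) + 8 = -264 + 8 = -256$)
$f R = \left(-180\right) \left(-256\right) = 46080$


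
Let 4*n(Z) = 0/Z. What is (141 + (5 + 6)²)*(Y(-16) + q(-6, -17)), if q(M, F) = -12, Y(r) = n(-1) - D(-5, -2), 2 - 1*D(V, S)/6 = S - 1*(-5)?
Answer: -1572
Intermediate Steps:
D(V, S) = -18 - 6*S (D(V, S) = 12 - 6*(S - 1*(-5)) = 12 - 6*(S + 5) = 12 - 6*(5 + S) = 12 + (-30 - 6*S) = -18 - 6*S)
n(Z) = 0 (n(Z) = (0/Z)/4 = (¼)*0 = 0)
Y(r) = 6 (Y(r) = 0 - (-18 - 6*(-2)) = 0 - (-18 + 12) = 0 - 1*(-6) = 0 + 6 = 6)
(141 + (5 + 6)²)*(Y(-16) + q(-6, -17)) = (141 + (5 + 6)²)*(6 - 12) = (141 + 11²)*(-6) = (141 + 121)*(-6) = 262*(-6) = -1572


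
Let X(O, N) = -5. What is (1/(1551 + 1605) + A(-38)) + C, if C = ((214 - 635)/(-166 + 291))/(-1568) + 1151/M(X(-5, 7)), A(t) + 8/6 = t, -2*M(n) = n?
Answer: 65115814769/154644000 ≈ 421.07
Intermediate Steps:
M(n) = -n/2
A(t) = -4/3 + t
C = 90238821/196000 (C = ((214 - 635)/(-166 + 291))/(-1568) + 1151/((-1/2*(-5))) = -421/125*(-1/1568) + 1151/(5/2) = -421*1/125*(-1/1568) + 1151*(2/5) = -421/125*(-1/1568) + 2302/5 = 421/196000 + 2302/5 = 90238821/196000 ≈ 460.40)
(1/(1551 + 1605) + A(-38)) + C = (1/(1551 + 1605) + (-4/3 - 38)) + 90238821/196000 = (1/3156 - 118/3) + 90238821/196000 = -124135/3156 + 90238821/196000 = 65115814769/154644000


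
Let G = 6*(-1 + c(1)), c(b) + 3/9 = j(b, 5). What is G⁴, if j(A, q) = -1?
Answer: 38416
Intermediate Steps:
c(b) = -4/3 (c(b) = -⅓ - 1 = -4/3)
G = -14 (G = 6*(-1 - 4/3) = 6*(-7/3) = -14)
G⁴ = (-14)⁴ = 38416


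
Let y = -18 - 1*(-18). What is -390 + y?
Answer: -390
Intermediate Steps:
y = 0 (y = -18 + 18 = 0)
-390 + y = -390 + 0 = -390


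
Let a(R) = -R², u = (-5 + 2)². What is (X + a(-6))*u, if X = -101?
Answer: -1233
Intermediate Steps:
u = 9 (u = (-3)² = 9)
(X + a(-6))*u = (-101 - 1*(-6)²)*9 = (-101 - 1*36)*9 = (-101 - 36)*9 = -137*9 = -1233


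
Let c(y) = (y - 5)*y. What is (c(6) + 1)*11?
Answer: 77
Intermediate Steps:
c(y) = y*(-5 + y) (c(y) = (-5 + y)*y = y*(-5 + y))
(c(6) + 1)*11 = (6*(-5 + 6) + 1)*11 = (6*1 + 1)*11 = (6 + 1)*11 = 7*11 = 77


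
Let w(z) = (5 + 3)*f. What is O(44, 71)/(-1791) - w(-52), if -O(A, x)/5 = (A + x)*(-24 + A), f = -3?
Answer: 54484/1791 ≈ 30.421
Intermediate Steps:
O(A, x) = -5*(-24 + A)*(A + x) (O(A, x) = -5*(A + x)*(-24 + A) = -5*(-24 + A)*(A + x))
w(z) = -24 (w(z) = (5 + 3)*(-3) = 8*(-3) = -24)
O(44, 71)/(-1791) - w(-52) = (-5*44² + 120*44 + 120*71 - 5*44*71)/(-1791) - 1*(-24) = (-5*1936 + 5280 + 8520 - 15620)*(-1/1791) + 24 = (-9680 + 5280 + 8520 - 15620)*(-1/1791) + 24 = -11500*(-1/1791) + 24 = 11500/1791 + 24 = 54484/1791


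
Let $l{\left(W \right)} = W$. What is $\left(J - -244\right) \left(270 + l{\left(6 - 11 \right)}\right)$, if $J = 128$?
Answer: $98580$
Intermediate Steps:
$\left(J - -244\right) \left(270 + l{\left(6 - 11 \right)}\right) = \left(128 - -244\right) \left(270 + \left(6 - 11\right)\right) = \left(128 + 244\right) \left(270 - 5\right) = 372 \cdot 265 = 98580$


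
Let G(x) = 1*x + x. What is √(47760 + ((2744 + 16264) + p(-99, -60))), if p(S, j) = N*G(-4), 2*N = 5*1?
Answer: 2*√16687 ≈ 258.36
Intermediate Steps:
G(x) = 2*x (G(x) = x + x = 2*x)
N = 5/2 (N = (5*1)/2 = (½)*5 = 5/2 ≈ 2.5000)
p(S, j) = -20 (p(S, j) = 5*(2*(-4))/2 = (5/2)*(-8) = -20)
√(47760 + ((2744 + 16264) + p(-99, -60))) = √(47760 + ((2744 + 16264) - 20)) = √(47760 + (19008 - 20)) = √(47760 + 18988) = √66748 = 2*√16687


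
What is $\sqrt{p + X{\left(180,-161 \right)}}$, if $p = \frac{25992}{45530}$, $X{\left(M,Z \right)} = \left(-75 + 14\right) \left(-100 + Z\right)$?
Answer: $\frac{3 \sqrt{916808675685}}{22765} \approx 126.18$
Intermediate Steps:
$X{\left(M,Z \right)} = 6100 - 61 Z$ ($X{\left(M,Z \right)} = - 61 \left(-100 + Z\right) = 6100 - 61 Z$)
$p = \frac{12996}{22765}$ ($p = 25992 \cdot \frac{1}{45530} = \frac{12996}{22765} \approx 0.57088$)
$\sqrt{p + X{\left(180,-161 \right)}} = \sqrt{\frac{12996}{22765} + \left(6100 - -9821\right)} = \sqrt{\frac{12996}{22765} + \left(6100 + 9821\right)} = \sqrt{\frac{12996}{22765} + 15921} = \sqrt{\frac{362454561}{22765}} = \frac{3 \sqrt{916808675685}}{22765}$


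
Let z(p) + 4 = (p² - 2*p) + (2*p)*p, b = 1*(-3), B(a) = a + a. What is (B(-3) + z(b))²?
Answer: 529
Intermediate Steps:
B(a) = 2*a
b = -3
z(p) = -4 - 2*p + 3*p² (z(p) = -4 + ((p² - 2*p) + (2*p)*p) = -4 + ((p² - 2*p) + 2*p²) = -4 + (-2*p + 3*p²) = -4 - 2*p + 3*p²)
(B(-3) + z(b))² = (2*(-3) + (-4 - 2*(-3) + 3*(-3)²))² = (-6 + (-4 + 6 + 3*9))² = (-6 + (-4 + 6 + 27))² = (-6 + 29)² = 23² = 529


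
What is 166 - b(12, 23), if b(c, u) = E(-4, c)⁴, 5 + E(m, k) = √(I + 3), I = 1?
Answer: 85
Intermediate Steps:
E(m, k) = -3 (E(m, k) = -5 + √(1 + 3) = -5 + √4 = -5 + 2 = -3)
b(c, u) = 81 (b(c, u) = (-3)⁴ = 81)
166 - b(12, 23) = 166 - 1*81 = 166 - 81 = 85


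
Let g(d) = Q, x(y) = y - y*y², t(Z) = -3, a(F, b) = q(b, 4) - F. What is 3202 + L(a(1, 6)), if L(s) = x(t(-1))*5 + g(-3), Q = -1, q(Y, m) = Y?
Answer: 3321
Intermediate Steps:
a(F, b) = b - F
x(y) = y - y³
g(d) = -1
L(s) = 119 (L(s) = (-3 - 1*(-3)³)*5 - 1 = (-3 - 1*(-27))*5 - 1 = (-3 + 27)*5 - 1 = 24*5 - 1 = 120 - 1 = 119)
3202 + L(a(1, 6)) = 3202 + 119 = 3321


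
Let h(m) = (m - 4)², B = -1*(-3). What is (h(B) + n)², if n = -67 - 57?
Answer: 15129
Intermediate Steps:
n = -124
B = 3
h(m) = (-4 + m)²
(h(B) + n)² = ((-4 + 3)² - 124)² = ((-1)² - 124)² = (1 - 124)² = (-123)² = 15129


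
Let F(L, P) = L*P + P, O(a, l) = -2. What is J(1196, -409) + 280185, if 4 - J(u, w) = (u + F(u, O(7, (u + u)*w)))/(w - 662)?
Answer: 300081221/1071 ≈ 2.8019e+5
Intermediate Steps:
F(L, P) = P + L*P
J(u, w) = 4 - (-2 - u)/(-662 + w) (J(u, w) = 4 - (u - 2*(1 + u))/(w - 662) = 4 - (u + (-2 - 2*u))/(-662 + w) = 4 - (-2 - u)/(-662 + w))
J(1196, -409) + 280185 = (-2646 + 1196 + 4*(-409))/(-662 - 409) + 280185 = (-2646 + 1196 - 1636)/(-1071) + 280185 = -1/1071*(-3086) + 280185 = 3086/1071 + 280185 = 300081221/1071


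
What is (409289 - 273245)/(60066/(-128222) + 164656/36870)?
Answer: 160788537756540/4724472053 ≈ 34033.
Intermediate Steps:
(409289 - 273245)/(60066/(-128222) + 164656/36870) = 136044/(60066*(-1/128222) + 164656*(1/36870)) = 136044/(-30033/64111 + 82328/18435) = 136044/(4724472053/1181886285) = 136044*(1181886285/4724472053) = 160788537756540/4724472053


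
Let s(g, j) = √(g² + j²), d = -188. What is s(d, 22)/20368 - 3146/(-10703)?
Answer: 286/973 + 13*√53/10184 ≈ 0.30323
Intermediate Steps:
s(d, 22)/20368 - 3146/(-10703) = √((-188)² + 22²)/20368 - 3146/(-10703) = √(35344 + 484)*(1/20368) - 3146*(-1/10703) = √35828*(1/20368) + 286/973 = (26*√53)*(1/20368) + 286/973 = 13*√53/10184 + 286/973 = 286/973 + 13*√53/10184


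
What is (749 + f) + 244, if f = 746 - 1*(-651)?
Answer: 2390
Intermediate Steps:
f = 1397 (f = 746 + 651 = 1397)
(749 + f) + 244 = (749 + 1397) + 244 = 2146 + 244 = 2390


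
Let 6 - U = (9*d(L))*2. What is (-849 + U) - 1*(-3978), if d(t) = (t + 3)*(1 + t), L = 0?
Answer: 3081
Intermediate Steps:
d(t) = (1 + t)*(3 + t) (d(t) = (3 + t)*(1 + t) = (1 + t)*(3 + t))
U = -48 (U = 6 - 9*(3 + 0**2 + 4*0)*2 = 6 - 9*(3 + 0 + 0)*2 = 6 - 9*3*2 = 6 - 27*2 = 6 - 1*54 = 6 - 54 = -48)
(-849 + U) - 1*(-3978) = (-849 - 48) - 1*(-3978) = -897 + 3978 = 3081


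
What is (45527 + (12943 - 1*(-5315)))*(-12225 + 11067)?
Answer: -73863030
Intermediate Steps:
(45527 + (12943 - 1*(-5315)))*(-12225 + 11067) = (45527 + (12943 + 5315))*(-1158) = (45527 + 18258)*(-1158) = 63785*(-1158) = -73863030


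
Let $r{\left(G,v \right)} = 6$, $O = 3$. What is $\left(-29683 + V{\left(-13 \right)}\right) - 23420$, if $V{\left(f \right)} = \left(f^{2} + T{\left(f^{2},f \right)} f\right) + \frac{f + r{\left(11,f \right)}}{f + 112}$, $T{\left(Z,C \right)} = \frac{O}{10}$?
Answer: $- \frac{52408591}{990} \approx -52938.0$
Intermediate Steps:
$T{\left(Z,C \right)} = \frac{3}{10}$
$V{\left(f \right)} = f^{2} + \frac{3 f}{10} + \frac{6 + f}{112 + f}$ ($V{\left(f \right)} = \left(f^{2} + \frac{3 f}{10}\right) + \frac{f + 6}{f + 112} = \left(f^{2} + \frac{3 f}{10}\right) + \frac{6 + f}{112 + f} = f^{2} + \frac{3 f}{10} + \frac{6 + f}{112 + f}$)
$\left(-29683 + V{\left(-13 \right)}\right) - 23420 = \left(-29683 + \frac{60 + 10 \left(-13\right)^{3} + 346 \left(-13\right) + 1123 \left(-13\right)^{2}}{10 \left(112 - 13\right)}\right) - 23420 = \left(-29683 + \frac{60 + 10 \left(-2197\right) - 4498 + 1123 \cdot 169}{10 \cdot 99}\right) - 23420 = \left(-29683 + \frac{1}{10} \cdot \frac{1}{99} \left(60 - 21970 - 4498 + 189787\right)\right) - 23420 = \left(-29683 + \frac{1}{10} \cdot \frac{1}{99} \cdot 163379\right) - 23420 = \left(-29683 + \frac{163379}{990}\right) - 23420 = - \frac{29222791}{990} - 23420 = - \frac{52408591}{990}$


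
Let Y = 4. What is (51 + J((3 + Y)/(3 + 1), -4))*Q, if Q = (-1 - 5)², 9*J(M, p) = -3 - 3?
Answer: 1812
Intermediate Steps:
J(M, p) = -⅔ (J(M, p) = (-3 - 3)/9 = (⅑)*(-6) = -⅔)
Q = 36 (Q = (-6)² = 36)
(51 + J((3 + Y)/(3 + 1), -4))*Q = (51 - ⅔)*36 = (151/3)*36 = 1812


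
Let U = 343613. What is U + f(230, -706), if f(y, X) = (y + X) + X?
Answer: 342431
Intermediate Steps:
f(y, X) = y + 2*X (f(y, X) = (X + y) + X = y + 2*X)
U + f(230, -706) = 343613 + (230 + 2*(-706)) = 343613 + (230 - 1412) = 343613 - 1182 = 342431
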